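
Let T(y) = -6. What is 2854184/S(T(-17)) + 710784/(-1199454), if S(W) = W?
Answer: -285288890020/599727 ≈ -4.7570e+5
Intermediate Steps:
2854184/S(T(-17)) + 710784/(-1199454) = 2854184/(-6) + 710784/(-1199454) = 2854184*(-⅙) + 710784*(-1/1199454) = -1427092/3 - 118464/199909 = -285288890020/599727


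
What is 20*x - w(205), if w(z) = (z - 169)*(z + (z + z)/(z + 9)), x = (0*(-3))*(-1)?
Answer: -797040/107 ≈ -7449.0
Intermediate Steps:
x = 0 (x = 0*(-1) = 0)
w(z) = (-169 + z)*(z + 2*z/(9 + z)) (w(z) = (-169 + z)*(z + (2*z)/(9 + z)) = (-169 + z)*(z + 2*z/(9 + z)))
20*x - w(205) = 20*0 - 205*(-1859 + 205² - 158*205)/(9 + 205) = 0 - 205*(-1859 + 42025 - 32390)/214 = 0 - 205*7776/214 = 0 - 1*797040/107 = 0 - 797040/107 = -797040/107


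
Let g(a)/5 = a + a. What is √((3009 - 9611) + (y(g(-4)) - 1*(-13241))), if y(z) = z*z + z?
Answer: 3*√911 ≈ 90.548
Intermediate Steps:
g(a) = 10*a (g(a) = 5*(a + a) = 5*(2*a) = 10*a)
y(z) = z + z² (y(z) = z² + z = z + z²)
√((3009 - 9611) + (y(g(-4)) - 1*(-13241))) = √((3009 - 9611) + ((10*(-4))*(1 + 10*(-4)) - 1*(-13241))) = √(-6602 + (-40*(1 - 40) + 13241)) = √(-6602 + (-40*(-39) + 13241)) = √(-6602 + (1560 + 13241)) = √(-6602 + 14801) = √8199 = 3*√911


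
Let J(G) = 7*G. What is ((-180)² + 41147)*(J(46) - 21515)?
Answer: -1558681571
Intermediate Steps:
((-180)² + 41147)*(J(46) - 21515) = ((-180)² + 41147)*(7*46 - 21515) = (32400 + 41147)*(322 - 21515) = 73547*(-21193) = -1558681571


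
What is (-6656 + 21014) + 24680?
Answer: 39038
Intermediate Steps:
(-6656 + 21014) + 24680 = 14358 + 24680 = 39038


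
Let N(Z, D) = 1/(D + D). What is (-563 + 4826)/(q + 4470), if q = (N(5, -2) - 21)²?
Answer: 68208/78745 ≈ 0.86619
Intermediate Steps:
N(Z, D) = 1/(2*D)
q = 7225/16 (q = ((½)/(-2) - 21)² = ((½)*(-½) - 21)² = (-¼ - 21)² = (-85/4)² = 7225/16 ≈ 451.56)
(-563 + 4826)/(q + 4470) = (-563 + 4826)/(7225/16 + 4470) = 4263/(78745/16) = 4263*(16/78745) = 68208/78745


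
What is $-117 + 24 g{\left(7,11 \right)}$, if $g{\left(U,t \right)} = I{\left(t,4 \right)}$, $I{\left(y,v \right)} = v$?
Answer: $-21$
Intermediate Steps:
$g{\left(U,t \right)} = 4$
$-117 + 24 g{\left(7,11 \right)} = -117 + 24 \cdot 4 = -117 + 96 = -21$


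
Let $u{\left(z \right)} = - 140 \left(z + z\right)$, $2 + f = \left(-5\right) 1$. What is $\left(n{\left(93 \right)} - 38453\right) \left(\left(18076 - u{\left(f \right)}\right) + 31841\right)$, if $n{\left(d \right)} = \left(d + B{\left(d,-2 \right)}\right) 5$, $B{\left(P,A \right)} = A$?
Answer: $-1822270086$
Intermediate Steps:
$n{\left(d \right)} = -10 + 5 d$ ($n{\left(d \right)} = \left(d - 2\right) 5 = \left(-2 + d\right) 5 = -10 + 5 d$)
$f = -7$ ($f = -2 - 5 = -7$)
$u{\left(z \right)} = - 280 z$ ($u{\left(z \right)} = - 140 \cdot 2 z = - 280 z$)
$\left(n{\left(93 \right)} - 38453\right) \left(\left(18076 - u{\left(f \right)}\right) + 31841\right) = \left(\left(-10 + 5 \cdot 93\right) - 38453\right) \left(\left(18076 - \left(-280\right) \left(-7\right)\right) + 31841\right) = \left(\left(-10 + 465\right) - 38453\right) \left(\left(18076 - 1960\right) + 31841\right) = \left(455 - 38453\right) \left(\left(18076 - 1960\right) + 31841\right) = - 37998 \left(16116 + 31841\right) = \left(-37998\right) 47957 = -1822270086$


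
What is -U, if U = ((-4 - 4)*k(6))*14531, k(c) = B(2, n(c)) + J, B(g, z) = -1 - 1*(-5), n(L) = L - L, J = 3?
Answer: 813736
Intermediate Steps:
n(L) = 0
B(g, z) = 4 (B(g, z) = -1 + 5 = 4)
k(c) = 7 (k(c) = 4 + 3 = 7)
U = -813736 (U = ((-4 - 4)*7)*14531 = -8*7*14531 = -56*14531 = -813736)
-U = -1*(-813736) = 813736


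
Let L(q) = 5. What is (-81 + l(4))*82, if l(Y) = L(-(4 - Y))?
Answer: -6232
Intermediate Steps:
l(Y) = 5
(-81 + l(4))*82 = (-81 + 5)*82 = -76*82 = -6232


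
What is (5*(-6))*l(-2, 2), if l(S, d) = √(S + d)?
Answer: 0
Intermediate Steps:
(5*(-6))*l(-2, 2) = (5*(-6))*√(-2 + 2) = -30*√0 = -30*0 = 0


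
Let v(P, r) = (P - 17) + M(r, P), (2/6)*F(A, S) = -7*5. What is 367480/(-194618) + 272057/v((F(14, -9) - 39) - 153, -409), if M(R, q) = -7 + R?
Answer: -364489381/973090 ≈ -374.57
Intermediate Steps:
F(A, S) = -105 (F(A, S) = 3*(-7*5) = 3*(-35) = -105)
v(P, r) = -24 + P + r (v(P, r) = (P - 17) + (-7 + r) = (-17 + P) + (-7 + r) = -24 + P + r)
367480/(-194618) + 272057/v((F(14, -9) - 39) - 153, -409) = 367480/(-194618) + 272057/(-24 + ((-105 - 39) - 153) - 409) = 367480*(-1/194618) + 272057/(-24 + (-144 - 153) - 409) = -183740/97309 + 272057/(-24 - 297 - 409) = -183740/97309 + 272057/(-730) = -183740/97309 + 272057*(-1/730) = -183740/97309 - 272057/730 = -364489381/973090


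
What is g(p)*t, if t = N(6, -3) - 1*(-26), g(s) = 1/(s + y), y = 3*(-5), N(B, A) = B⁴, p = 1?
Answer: -661/7 ≈ -94.429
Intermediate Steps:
y = -15
g(s) = 1/(-15 + s) (g(s) = 1/(s - 15) = 1/(-15 + s))
t = 1322 (t = 6⁴ - 1*(-26) = 1296 + 26 = 1322)
g(p)*t = 1322/(-15 + 1) = 1322/(-14) = -1/14*1322 = -661/7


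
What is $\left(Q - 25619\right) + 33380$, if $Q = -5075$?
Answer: $2686$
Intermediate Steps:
$\left(Q - 25619\right) + 33380 = \left(-5075 - 25619\right) + 33380 = -30694 + 33380 = 2686$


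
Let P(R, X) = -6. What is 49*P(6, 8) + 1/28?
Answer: -8231/28 ≈ -293.96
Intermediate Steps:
49*P(6, 8) + 1/28 = 49*(-6) + 1/28 = -294 + 1/28 = -8231/28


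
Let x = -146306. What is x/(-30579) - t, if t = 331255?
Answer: -10129300339/30579 ≈ -3.3125e+5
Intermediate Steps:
x/(-30579) - t = -146306/(-30579) - 1*331255 = -146306*(-1/30579) - 331255 = 146306/30579 - 331255 = -10129300339/30579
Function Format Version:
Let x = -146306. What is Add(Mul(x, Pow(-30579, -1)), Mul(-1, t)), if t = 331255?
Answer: Rational(-10129300339, 30579) ≈ -3.3125e+5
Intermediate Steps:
Add(Mul(x, Pow(-30579, -1)), Mul(-1, t)) = Add(Mul(-146306, Pow(-30579, -1)), Mul(-1, 331255)) = Add(Mul(-146306, Rational(-1, 30579)), -331255) = Add(Rational(146306, 30579), -331255) = Rational(-10129300339, 30579)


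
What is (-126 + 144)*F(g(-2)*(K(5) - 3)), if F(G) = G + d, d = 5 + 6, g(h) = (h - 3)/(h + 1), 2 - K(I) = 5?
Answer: -342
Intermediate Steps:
K(I) = -3 (K(I) = 2 - 1*5 = 2 - 5 = -3)
g(h) = (-3 + h)/(1 + h)
d = 11
F(G) = 11 + G (F(G) = G + 11 = 11 + G)
(-126 + 144)*F(g(-2)*(K(5) - 3)) = (-126 + 144)*(11 + ((-3 - 2)/(1 - 2))*(-3 - 3)) = 18*(11 + (-5/(-1))*(-6)) = 18*(11 - 1*(-5)*(-6)) = 18*(11 + 5*(-6)) = 18*(11 - 30) = 18*(-19) = -342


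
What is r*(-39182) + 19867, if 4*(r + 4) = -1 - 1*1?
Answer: 196186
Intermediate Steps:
r = -9/2 (r = -4 + (-1 - 1*1)/4 = -4 + (-1 - 1)/4 = -4 + (1/4)*(-2) = -4 - 1/2 = -9/2 ≈ -4.5000)
r*(-39182) + 19867 = -9/2*(-39182) + 19867 = 176319 + 19867 = 196186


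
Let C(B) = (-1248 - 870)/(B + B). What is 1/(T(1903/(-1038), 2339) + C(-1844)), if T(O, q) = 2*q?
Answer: 1844/8627291 ≈ 0.00021374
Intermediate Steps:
C(B) = -1059/B (C(B) = -2118*1/(2*B) = -1059/B)
1/(T(1903/(-1038), 2339) + C(-1844)) = 1/(2*2339 - 1059/(-1844)) = 1/(4678 - 1059*(-1/1844)) = 1/(4678 + 1059/1844) = 1/(8627291/1844) = 1844/8627291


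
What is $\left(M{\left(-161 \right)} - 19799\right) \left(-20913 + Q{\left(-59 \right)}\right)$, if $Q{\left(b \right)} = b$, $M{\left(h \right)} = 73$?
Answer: $413693672$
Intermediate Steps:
$\left(M{\left(-161 \right)} - 19799\right) \left(-20913 + Q{\left(-59 \right)}\right) = \left(73 - 19799\right) \left(-20913 - 59\right) = \left(-19726\right) \left(-20972\right) = 413693672$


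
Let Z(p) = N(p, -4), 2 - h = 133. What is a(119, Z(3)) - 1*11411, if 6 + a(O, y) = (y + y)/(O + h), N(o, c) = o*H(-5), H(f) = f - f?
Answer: -11417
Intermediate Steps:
h = -131 (h = 2 - 1*133 = 2 - 133 = -131)
H(f) = 0
N(o, c) = 0 (N(o, c) = o*0 = 0)
Z(p) = 0
a(O, y) = -6 + 2*y/(-131 + O) (a(O, y) = -6 + (y + y)/(O - 131) = -6 + (2*y)/(-131 + O) = -6 + 2*y/(-131 + O))
a(119, Z(3)) - 1*11411 = 2*(393 + 0 - 3*119)/(-131 + 119) - 1*11411 = 2*(393 + 0 - 357)/(-12) - 11411 = 2*(-1/12)*36 - 11411 = -6 - 11411 = -11417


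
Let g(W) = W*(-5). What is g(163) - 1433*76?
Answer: -109723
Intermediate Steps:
g(W) = -5*W
g(163) - 1433*76 = -5*163 - 1433*76 = -815 - 108908 = -109723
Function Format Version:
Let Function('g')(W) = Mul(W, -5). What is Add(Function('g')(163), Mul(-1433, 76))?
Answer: -109723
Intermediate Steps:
Function('g')(W) = Mul(-5, W)
Add(Function('g')(163), Mul(-1433, 76)) = Add(Mul(-5, 163), Mul(-1433, 76)) = Add(-815, -108908) = -109723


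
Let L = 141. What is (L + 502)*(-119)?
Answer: -76517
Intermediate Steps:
(L + 502)*(-119) = (141 + 502)*(-119) = 643*(-119) = -76517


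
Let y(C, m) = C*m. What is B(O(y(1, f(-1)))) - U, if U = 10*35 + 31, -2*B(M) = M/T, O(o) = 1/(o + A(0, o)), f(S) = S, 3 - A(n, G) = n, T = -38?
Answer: -57911/152 ≈ -380.99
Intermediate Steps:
A(n, G) = 3 - n
O(o) = 1/(3 + o) (O(o) = 1/(o + (3 - 1*0)) = 1/(o + (3 + 0)) = 1/(o + 3) = 1/(3 + o))
B(M) = M/76 (B(M) = -M/(2*(-38)) = -M*(-1)/(2*38) = -(-1)*M/76 = M/76)
U = 381 (U = 350 + 31 = 381)
B(O(y(1, f(-1)))) - U = 1/(76*(3 + 1*(-1))) - 1*381 = 1/(76*(3 - 1)) - 381 = (1/76)/2 - 381 = (1/76)*(½) - 381 = 1/152 - 381 = -57911/152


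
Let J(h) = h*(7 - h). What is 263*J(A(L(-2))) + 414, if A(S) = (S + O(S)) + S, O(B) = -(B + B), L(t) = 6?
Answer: 414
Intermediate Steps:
O(B) = -2*B
A(S) = 0 (A(S) = (S - 2*S) + S = -S + S = 0)
263*J(A(L(-2))) + 414 = 263*(0*(7 - 1*0)) + 414 = 263*(0*(7 + 0)) + 414 = 263*(0*7) + 414 = 263*0 + 414 = 0 + 414 = 414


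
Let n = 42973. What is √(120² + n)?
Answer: √57373 ≈ 239.53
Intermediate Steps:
√(120² + n) = √(120² + 42973) = √(14400 + 42973) = √57373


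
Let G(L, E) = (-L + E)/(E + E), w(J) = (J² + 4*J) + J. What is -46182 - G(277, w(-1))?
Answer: -369737/8 ≈ -46217.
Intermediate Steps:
w(J) = J² + 5*J
G(L, E) = (E - L)/(2*E) (G(L, E) = (E - L)/((2*E)) = (E - L)*(1/(2*E)) = (E - L)/(2*E))
-46182 - G(277, w(-1)) = -46182 - (-(5 - 1) - 1*277)/(2*((-(5 - 1)))) = -46182 - (-1*4 - 277)/(2*((-1*4))) = -46182 - (-4 - 277)/(2*(-4)) = -46182 - (-1)*(-281)/(2*4) = -46182 - 1*281/8 = -46182 - 281/8 = -369737/8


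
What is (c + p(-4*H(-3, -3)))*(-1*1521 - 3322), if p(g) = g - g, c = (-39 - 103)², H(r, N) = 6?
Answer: -97654252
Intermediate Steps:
c = 20164 (c = (-142)² = 20164)
p(g) = 0
(c + p(-4*H(-3, -3)))*(-1*1521 - 3322) = (20164 + 0)*(-1*1521 - 3322) = 20164*(-1521 - 3322) = 20164*(-4843) = -97654252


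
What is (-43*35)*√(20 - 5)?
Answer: -1505*√15 ≈ -5828.8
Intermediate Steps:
(-43*35)*√(20 - 5) = -1505*√15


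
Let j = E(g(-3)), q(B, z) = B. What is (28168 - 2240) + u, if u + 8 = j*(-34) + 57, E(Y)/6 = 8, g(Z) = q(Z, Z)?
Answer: 24345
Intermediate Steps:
g(Z) = Z
E(Y) = 48 (E(Y) = 6*8 = 48)
j = 48
u = -1583 (u = -8 + (48*(-34) + 57) = -8 + (-1632 + 57) = -8 - 1575 = -1583)
(28168 - 2240) + u = (28168 - 2240) - 1583 = 25928 - 1583 = 24345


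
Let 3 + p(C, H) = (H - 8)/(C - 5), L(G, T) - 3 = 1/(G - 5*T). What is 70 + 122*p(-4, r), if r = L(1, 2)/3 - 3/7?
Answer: -331354/1701 ≈ -194.80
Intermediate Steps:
L(G, T) = 3 + 1/(G - 5*T)
r = 101/189 (r = ((1 - 15*2 + 3*1)/(1 - 5*2))/3 - 3/7 = ((1 - 30 + 3)/(1 - 10))*(⅓) - 3*⅐ = (-26/(-9))*(⅓) - 3/7 = -⅑*(-26)*(⅓) - 3/7 = (26/9)*(⅓) - 3/7 = 26/27 - 3/7 = 101/189 ≈ 0.53439)
p(C, H) = -3 + (-8 + H)/(-5 + C) (p(C, H) = -3 + (H - 8)/(C - 5) = -3 + (-8 + H)/(-5 + C))
70 + 122*p(-4, r) = 70 + 122*((7 + 101/189 - 3*(-4))/(-5 - 4)) = 70 + 122*((7 + 101/189 + 12)/(-9)) = 70 + 122*(-⅑*3692/189) = 70 + 122*(-3692/1701) = 70 - 450424/1701 = -331354/1701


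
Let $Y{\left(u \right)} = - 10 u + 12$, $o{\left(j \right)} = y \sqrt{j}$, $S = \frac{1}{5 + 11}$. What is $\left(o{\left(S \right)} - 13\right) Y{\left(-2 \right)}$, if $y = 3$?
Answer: $-392$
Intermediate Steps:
$S = \frac{1}{16} \approx 0.0625$
$o{\left(j \right)} = 3 \sqrt{j}$
$Y{\left(u \right)} = 12 - 10 u$
$\left(o{\left(S \right)} - 13\right) Y{\left(-2 \right)} = \left(\frac{3}{4} - 13\right) \left(12 - -20\right) = \left(3 \cdot \frac{1}{4} - 13\right) \left(12 + 20\right) = \left(\frac{3}{4} - 13\right) 32 = \left(- \frac{49}{4}\right) 32 = -392$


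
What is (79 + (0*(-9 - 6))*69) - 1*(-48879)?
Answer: 48958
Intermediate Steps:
(79 + (0*(-9 - 6))*69) - 1*(-48879) = (79 + (0*(-15))*69) + 48879 = (79 + 0*69) + 48879 = (79 + 0) + 48879 = 79 + 48879 = 48958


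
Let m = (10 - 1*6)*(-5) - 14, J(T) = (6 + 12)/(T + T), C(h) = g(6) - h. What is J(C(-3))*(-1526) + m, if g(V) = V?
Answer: -1560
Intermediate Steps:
C(h) = 6 - h
J(T) = 9/T (J(T) = 18/((2*T)) = 18*(1/(2*T)) = 9/T)
m = -34 (m = (10 - 6)*(-5) - 14 = 4*(-5) - 14 = -20 - 14 = -34)
J(C(-3))*(-1526) + m = (9/(6 - 1*(-3)))*(-1526) - 34 = (9/(6 + 3))*(-1526) - 34 = (9/9)*(-1526) - 34 = (9*(1/9))*(-1526) - 34 = 1*(-1526) - 34 = -1526 - 34 = -1560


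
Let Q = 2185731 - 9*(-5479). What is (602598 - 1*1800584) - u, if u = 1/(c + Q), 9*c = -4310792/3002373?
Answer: -72351002936418280529/60393863481202 ≈ -1.1980e+6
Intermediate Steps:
Q = 2235042 (Q = 2185731 - 1*(-49311) = 2185731 + 49311 = 2235042)
c = -4310792/27021357 (c = (-4310792/3002373)/9 = (-4310792*1/3002373)/9 = (⅑)*(-4310792/3002373) = -4310792/27021357 ≈ -0.15953)
u = 27021357/60393863481202 (u = 1/(-4310792/27021357 + 2235042) = 1/(60393863481202/27021357) = 27021357/60393863481202 ≈ 4.4742e-7)
(602598 - 1*1800584) - u = (602598 - 1*1800584) - 1*27021357/60393863481202 = (602598 - 1800584) - 27021357/60393863481202 = -1197986 - 27021357/60393863481202 = -72351002936418280529/60393863481202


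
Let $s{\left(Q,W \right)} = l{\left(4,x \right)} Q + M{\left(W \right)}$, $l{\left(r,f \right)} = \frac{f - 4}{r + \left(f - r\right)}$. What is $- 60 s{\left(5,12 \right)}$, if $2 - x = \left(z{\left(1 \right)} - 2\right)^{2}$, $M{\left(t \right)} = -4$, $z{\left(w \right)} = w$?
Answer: $1140$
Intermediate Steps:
$x = 1$ ($x = 2 - \left(1 - 2\right)^{2} = 2 - \left(-1\right)^{2} = 2 - 1 = 1$)
$l{\left(r,f \right)} = \frac{-4 + f}{f}$
$s{\left(Q,W \right)} = -4 - 3 Q$ ($s{\left(Q,W \right)} = \frac{-4 + 1}{1} Q - 4 = 1 \left(-3\right) Q - 4 = - 3 Q - 4 = -4 - 3 Q$)
$- 60 s{\left(5,12 \right)} = - 60 \left(-4 - 15\right) = \left(-60\right) \left(-19\right) = 1140$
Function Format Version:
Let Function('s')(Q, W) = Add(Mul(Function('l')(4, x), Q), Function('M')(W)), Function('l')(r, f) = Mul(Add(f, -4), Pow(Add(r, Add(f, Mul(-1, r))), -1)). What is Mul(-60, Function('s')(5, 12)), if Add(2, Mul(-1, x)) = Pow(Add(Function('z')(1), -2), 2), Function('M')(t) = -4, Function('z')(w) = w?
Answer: 1140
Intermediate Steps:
x = 1 (x = Add(2, Mul(-1, Pow(Add(1, -2), 2))) = Add(2, Mul(-1, Pow(-1, 2))) = Add(2, Mul(-1, 1)) = Add(2, -1) = 1)
Function('l')(r, f) = Mul(Pow(f, -1), Add(-4, f)) (Function('l')(r, f) = Mul(Add(-4, f), Pow(f, -1)) = Mul(Pow(f, -1), Add(-4, f)))
Function('s')(Q, W) = Add(-4, Mul(-3, Q)) (Function('s')(Q, W) = Add(Mul(Mul(Pow(1, -1), Add(-4, 1)), Q), -4) = Add(Mul(Mul(1, -3), Q), -4) = Add(Mul(-3, Q), -4) = Add(-4, Mul(-3, Q)))
Mul(-60, Function('s')(5, 12)) = Mul(-60, Add(-4, Mul(-3, 5))) = Mul(-60, Add(-4, -15)) = Mul(-60, -19) = 1140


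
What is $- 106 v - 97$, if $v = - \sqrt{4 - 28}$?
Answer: $-97 + 212 i \sqrt{6} \approx -97.0 + 519.29 i$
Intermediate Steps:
$v = - 2 i \sqrt{6}$ ($v = - \sqrt{-24} = - 2 i \sqrt{6} \approx - 4.899 i$)
$- 106 v - 97 = - 106 \left(- 2 i \sqrt{6}\right) - 97 = 212 i \sqrt{6} - 97 = -97 + 212 i \sqrt{6}$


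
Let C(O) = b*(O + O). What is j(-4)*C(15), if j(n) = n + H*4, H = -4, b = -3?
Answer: 1800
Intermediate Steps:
j(n) = -16 + n (j(n) = n - 4*4 = n - 16 = -16 + n)
C(O) = -6*O (C(O) = -3*(O + O) = -6*O)
j(-4)*C(15) = (-16 - 4)*(-6*15) = -20*(-90) = 1800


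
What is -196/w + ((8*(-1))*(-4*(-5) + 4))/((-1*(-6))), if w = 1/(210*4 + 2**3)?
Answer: -166240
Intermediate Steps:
w = 1/848 (w = 1/(840 + 8) = 1/848 ≈ 0.0011792)
-196/w + ((8*(-1))*(-4*(-5) + 4))/((-1*(-6))) = -196/1/848 + ((8*(-1))*(-4*(-5) + 4))/((-1*(-6))) = -196*848 - 8*(20 + 4)/6 = -166208 - 8*24*(1/6) = -166208 - 192*1/6 = -166208 - 32 = -166240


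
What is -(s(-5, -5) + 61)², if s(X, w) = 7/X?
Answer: -88804/25 ≈ -3552.2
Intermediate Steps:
-(s(-5, -5) + 61)² = -(7/(-5) + 61)² = -(7*(-⅕) + 61)² = -(-7/5 + 61)² = -(298/5)² = -1*88804/25 = -88804/25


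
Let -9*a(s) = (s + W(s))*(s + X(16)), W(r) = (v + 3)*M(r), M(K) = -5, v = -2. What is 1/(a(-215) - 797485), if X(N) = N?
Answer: -9/7221145 ≈ -1.2463e-6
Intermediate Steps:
W(r) = -5 (W(r) = (-2 + 3)*(-5) = 1*(-5) = -5)
a(s) = -(-5 + s)*(16 + s)/9 (a(s) = -(s - 5)*(s + 16)/9 = -(-5 + s)*(16 + s)/9)
1/(a(-215) - 797485) = 1/((80/9 - 11/9*(-215) - ⅑*(-215)²) - 797485) = 1/((80/9 + 2365/9 - ⅑*46225) - 797485) = 1/((80/9 + 2365/9 - 46225/9) - 797485) = 1/(-43780/9 - 797485) = 1/(-7221145/9) = -9/7221145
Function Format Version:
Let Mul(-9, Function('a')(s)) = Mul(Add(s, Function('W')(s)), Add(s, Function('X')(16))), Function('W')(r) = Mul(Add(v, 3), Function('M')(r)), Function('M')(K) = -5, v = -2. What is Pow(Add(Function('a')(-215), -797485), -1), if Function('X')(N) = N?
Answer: Rational(-9, 7221145) ≈ -1.2463e-6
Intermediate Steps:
Function('W')(r) = -5 (Function('W')(r) = Mul(Add(-2, 3), -5) = Mul(1, -5) = -5)
Function('a')(s) = Mul(Rational(-1, 9), Add(-5, s), Add(16, s)) (Function('a')(s) = Mul(Rational(-1, 9), Mul(Add(s, -5), Add(s, 16))) = Mul(Rational(-1, 9), Mul(Add(-5, s), Add(16, s))) = Mul(Rational(-1, 9), Add(-5, s), Add(16, s)))
Pow(Add(Function('a')(-215), -797485), -1) = Pow(Add(Add(Rational(80, 9), Mul(Rational(-11, 9), -215), Mul(Rational(-1, 9), Pow(-215, 2))), -797485), -1) = Pow(Add(Add(Rational(80, 9), Rational(2365, 9), Mul(Rational(-1, 9), 46225)), -797485), -1) = Pow(Add(Add(Rational(80, 9), Rational(2365, 9), Rational(-46225, 9)), -797485), -1) = Pow(Add(Rational(-43780, 9), -797485), -1) = Pow(Rational(-7221145, 9), -1) = Rational(-9, 7221145)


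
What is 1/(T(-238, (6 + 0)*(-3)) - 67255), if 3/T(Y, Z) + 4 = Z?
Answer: -22/1479613 ≈ -1.4869e-5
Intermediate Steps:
T(Y, Z) = 3/(-4 + Z)
1/(T(-238, (6 + 0)*(-3)) - 67255) = 1/(3/(-4 + (6 + 0)*(-3)) - 67255) = 1/(3/(-4 + 6*(-3)) - 67255) = 1/(3/(-4 - 18) - 67255) = 1/(3/(-22) - 67255) = 1/(3*(-1/22) - 67255) = 1/(-3/22 - 67255) = 1/(-1479613/22) = -22/1479613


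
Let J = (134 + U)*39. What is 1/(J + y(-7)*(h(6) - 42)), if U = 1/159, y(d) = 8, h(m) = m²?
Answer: 53/274447 ≈ 0.00019312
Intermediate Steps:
U = 1/159 ≈ 0.0062893
J = 276991/53 (J = (134 + 1/159)*39 = (21307/159)*39 = 276991/53 ≈ 5226.2)
1/(J + y(-7)*(h(6) - 42)) = 1/(276991/53 + 8*(6² - 42)) = 1/(276991/53 + 8*(36 - 42)) = 1/(276991/53 + 8*(-6)) = 1/(276991/53 - 48) = 1/(274447/53) = 53/274447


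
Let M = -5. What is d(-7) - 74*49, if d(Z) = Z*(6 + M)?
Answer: -3633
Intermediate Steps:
d(Z) = Z (d(Z) = Z*(6 - 5) = Z*1 = Z)
d(-7) - 74*49 = -7 - 74*49 = -7 - 3626 = -3633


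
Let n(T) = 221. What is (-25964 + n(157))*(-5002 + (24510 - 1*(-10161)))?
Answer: -763769067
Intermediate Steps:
(-25964 + n(157))*(-5002 + (24510 - 1*(-10161))) = (-25964 + 221)*(-5002 + (24510 - 1*(-10161))) = -25743*(-5002 + (24510 + 10161)) = -25743*(-5002 + 34671) = -25743*29669 = -763769067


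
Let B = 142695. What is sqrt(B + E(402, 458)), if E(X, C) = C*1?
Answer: sqrt(143153) ≈ 378.36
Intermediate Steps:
E(X, C) = C
sqrt(B + E(402, 458)) = sqrt(142695 + 458) = sqrt(143153)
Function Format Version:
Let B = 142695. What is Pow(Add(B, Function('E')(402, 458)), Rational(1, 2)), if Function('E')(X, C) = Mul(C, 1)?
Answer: Pow(143153, Rational(1, 2)) ≈ 378.36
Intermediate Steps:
Function('E')(X, C) = C
Pow(Add(B, Function('E')(402, 458)), Rational(1, 2)) = Pow(Add(142695, 458), Rational(1, 2)) = Pow(143153, Rational(1, 2))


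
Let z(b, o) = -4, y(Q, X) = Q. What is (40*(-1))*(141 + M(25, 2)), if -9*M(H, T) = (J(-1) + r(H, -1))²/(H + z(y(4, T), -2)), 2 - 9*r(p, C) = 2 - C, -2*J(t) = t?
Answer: -12334610/2187 ≈ -5640.0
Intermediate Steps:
J(t) = -t/2
r(p, C) = C/9 (r(p, C) = 2/9 - (2 - C)/9 = 2/9 + (-2/9 + C/9) = C/9)
M(H, T) = -49/(2916*(-4 + H)) (M(H, T) = -(-½*(-1) + (⅑)*(-1))²/(9*(H - 4)) = -(½ - ⅑)²/(9*(-4 + H)) = -(7/18)²/(9*(-4 + H)) = -49/(9*(-4 + H)*324) = -49/(2916*(-4 + H)))
(40*(-1))*(141 + M(25, 2)) = (40*(-1))*(141 - 49/(-11664 + 2916*25)) = -40*(141 - 49/(-11664 + 72900)) = -40*(141 - 49/61236) = -40*(141 - 49*1/61236) = -40*(141 - 7/8748) = -40*1233461/8748 = -12334610/2187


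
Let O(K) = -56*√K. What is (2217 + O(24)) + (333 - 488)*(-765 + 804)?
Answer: -3828 - 112*√6 ≈ -4102.3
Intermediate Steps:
(2217 + O(24)) + (333 - 488)*(-765 + 804) = (2217 - 112*√6) + (333 - 488)*(-765 + 804) = (2217 - 112*√6) - 155*39 = (2217 - 112*√6) - 6045 = -3828 - 112*√6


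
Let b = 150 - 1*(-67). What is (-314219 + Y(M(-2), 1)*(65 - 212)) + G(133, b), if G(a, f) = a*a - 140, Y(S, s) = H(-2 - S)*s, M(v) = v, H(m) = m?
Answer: -296670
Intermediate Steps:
Y(S, s) = s*(-2 - S) (Y(S, s) = (-2 - S)*s = s*(-2 - S))
b = 217 (b = 150 + 67 = 217)
G(a, f) = -140 + a² (G(a, f) = a² - 140 = -140 + a²)
(-314219 + Y(M(-2), 1)*(65 - 212)) + G(133, b) = (-314219 + (-1*1*(2 - 2))*(65 - 212)) + (-140 + 133²) = (-314219 - 1*1*0*(-147)) + (-140 + 17689) = (-314219 + 0*(-147)) + 17549 = (-314219 + 0) + 17549 = -314219 + 17549 = -296670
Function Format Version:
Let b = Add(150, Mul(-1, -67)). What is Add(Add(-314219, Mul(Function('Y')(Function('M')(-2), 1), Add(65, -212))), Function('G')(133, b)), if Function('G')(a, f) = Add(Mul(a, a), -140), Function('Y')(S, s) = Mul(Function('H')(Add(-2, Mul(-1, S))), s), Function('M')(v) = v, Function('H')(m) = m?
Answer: -296670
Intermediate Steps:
Function('Y')(S, s) = Mul(s, Add(-2, Mul(-1, S))) (Function('Y')(S, s) = Mul(Add(-2, Mul(-1, S)), s) = Mul(s, Add(-2, Mul(-1, S))))
b = 217 (b = Add(150, 67) = 217)
Function('G')(a, f) = Add(-140, Pow(a, 2)) (Function('G')(a, f) = Add(Pow(a, 2), -140) = Add(-140, Pow(a, 2)))
Add(Add(-314219, Mul(Function('Y')(Function('M')(-2), 1), Add(65, -212))), Function('G')(133, b)) = Add(Add(-314219, Mul(Mul(-1, 1, Add(2, -2)), Add(65, -212))), Add(-140, Pow(133, 2))) = Add(Add(-314219, Mul(Mul(-1, 1, 0), -147)), Add(-140, 17689)) = Add(Add(-314219, Mul(0, -147)), 17549) = Add(Add(-314219, 0), 17549) = Add(-314219, 17549) = -296670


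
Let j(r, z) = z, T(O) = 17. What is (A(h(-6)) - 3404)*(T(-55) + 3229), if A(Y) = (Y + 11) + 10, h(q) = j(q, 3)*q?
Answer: -11039646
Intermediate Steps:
h(q) = 3*q
A(Y) = 21 + Y (A(Y) = (11 + Y) + 10 = 21 + Y)
(A(h(-6)) - 3404)*(T(-55) + 3229) = ((21 + 3*(-6)) - 3404)*(17 + 3229) = ((21 - 18) - 3404)*3246 = (3 - 3404)*3246 = -3401*3246 = -11039646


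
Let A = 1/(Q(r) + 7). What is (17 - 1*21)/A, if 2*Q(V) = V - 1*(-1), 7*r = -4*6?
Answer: -162/7 ≈ -23.143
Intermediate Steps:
r = -24/7 (r = (-4*6)/7 = (⅐)*(-24) = -24/7 ≈ -3.4286)
Q(V) = ½ + V/2 (Q(V) = (V - 1*(-1))/2 = (V + 1)/2 = (1 + V)/2 = ½ + V/2)
A = 14/81 (A = 1/((½ + (½)*(-24/7)) + 7) = 1/((½ - 12/7) + 7) = 1/(-17/14 + 7) = 1/(81/14) = 14/81 ≈ 0.17284)
(17 - 1*21)/A = (17 - 1*21)/(14/81) = (17 - 21)*(81/14) = -4*81/14 = -162/7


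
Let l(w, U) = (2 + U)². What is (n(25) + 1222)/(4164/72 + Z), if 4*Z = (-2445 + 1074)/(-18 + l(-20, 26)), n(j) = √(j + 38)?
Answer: 11232624/527491 + 27576*√7/527491 ≈ 21.433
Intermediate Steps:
n(j) = √(38 + j)
Z = -1371/3064 (Z = ((-2445 + 1074)/(-18 + (2 + 26)²))/4 = (-1371/(-18 + 28²))/4 = (-1371/(-18 + 784))/4 = (-1371/766)/4 = (-1371*1/766)/4 = (¼)*(-1371/766) = -1371/3064 ≈ -0.44745)
(n(25) + 1222)/(4164/72 + Z) = (√(38 + 25) + 1222)/(4164/72 - 1371/3064) = (√63 + 1222)/(4164*(1/72) - 1371/3064) = (3*√7 + 1222)/(347/6 - 1371/3064) = (1222 + 3*√7)/(527491/9192) = (1222 + 3*√7)*(9192/527491) = 11232624/527491 + 27576*√7/527491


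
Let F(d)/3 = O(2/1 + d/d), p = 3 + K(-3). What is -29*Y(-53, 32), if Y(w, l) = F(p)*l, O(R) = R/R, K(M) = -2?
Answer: -2784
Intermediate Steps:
p = 1 (p = 3 - 2 = 1)
O(R) = 1
F(d) = 3 (F(d) = 3*1 = 3)
Y(w, l) = 3*l
-29*Y(-53, 32) = -87*32 = -29*96 = -2784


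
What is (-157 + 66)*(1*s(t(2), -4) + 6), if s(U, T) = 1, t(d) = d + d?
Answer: -637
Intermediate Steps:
t(d) = 2*d
(-157 + 66)*(1*s(t(2), -4) + 6) = (-157 + 66)*(1*1 + 6) = -91*(1 + 6) = -91*7 = -637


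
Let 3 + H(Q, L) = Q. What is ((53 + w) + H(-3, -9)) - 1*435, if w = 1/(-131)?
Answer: -50829/131 ≈ -388.01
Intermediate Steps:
H(Q, L) = -3 + Q
w = -1/131 ≈ -0.0076336
((53 + w) + H(-3, -9)) - 1*435 = ((53 - 1/131) + (-3 - 3)) - 1*435 = (6942/131 - 6) - 435 = 6156/131 - 435 = -50829/131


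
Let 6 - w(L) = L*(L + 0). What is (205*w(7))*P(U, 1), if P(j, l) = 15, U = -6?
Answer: -132225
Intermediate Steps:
w(L) = 6 - L² (w(L) = 6 - L*(L + 0) = 6 - L*L = 6 - L²)
(205*w(7))*P(U, 1) = (205*(6 - 1*7²))*15 = (205*(6 - 1*49))*15 = (205*(6 - 49))*15 = (205*(-43))*15 = -8815*15 = -132225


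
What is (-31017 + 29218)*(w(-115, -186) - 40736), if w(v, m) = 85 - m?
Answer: 72796535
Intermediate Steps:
(-31017 + 29218)*(w(-115, -186) - 40736) = (-31017 + 29218)*((85 - 1*(-186)) - 40736) = -1799*((85 + 186) - 40736) = -1799*(271 - 40736) = -1799*(-40465) = 72796535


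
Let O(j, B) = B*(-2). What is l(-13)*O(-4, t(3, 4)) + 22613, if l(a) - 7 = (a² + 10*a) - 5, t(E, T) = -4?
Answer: 22941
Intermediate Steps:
O(j, B) = -2*B
l(a) = 2 + a² + 10*a (l(a) = 7 + ((a² + 10*a) - 5) = 7 + (-5 + a² + 10*a) = 2 + a² + 10*a)
l(-13)*O(-4, t(3, 4)) + 22613 = (2 + (-13)² + 10*(-13))*(-2*(-4)) + 22613 = (2 + 169 - 130)*8 + 22613 = 41*8 + 22613 = 328 + 22613 = 22941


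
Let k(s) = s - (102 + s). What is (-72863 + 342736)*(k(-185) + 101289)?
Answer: 27307639251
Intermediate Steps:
k(s) = -102 (k(s) = s + (-102 - s) = -102)
(-72863 + 342736)*(k(-185) + 101289) = (-72863 + 342736)*(-102 + 101289) = 269873*101187 = 27307639251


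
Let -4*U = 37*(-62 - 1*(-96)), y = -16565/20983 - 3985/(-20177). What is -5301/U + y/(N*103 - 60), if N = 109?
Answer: 50124161987505444/2973797117865613 ≈ 16.855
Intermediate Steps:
y = -250614750/423373991 (y = -16565*1/20983 - 3985*(-1/20177) = -16565/20983 + 3985/20177 = -250614750/423373991 ≈ -0.59195)
U = -629/2 (U = -37*(-62 - 1*(-96))/4 = -37*(-62 + 96)/4 = -37*34/4 = -¼*1258 = -629/2 ≈ -314.50)
-5301/U + y/(N*103 - 60) = -5301/(-629/2) - 250614750/(423373991*(109*103 - 60)) = -5301*(-2/629) - 250614750/(423373991*(11227 - 60)) = 10602/629 - 250614750/423373991/11167 = 10602/629 - 250614750/423373991*1/11167 = 10602/629 - 250614750/4727817357497 = 50124161987505444/2973797117865613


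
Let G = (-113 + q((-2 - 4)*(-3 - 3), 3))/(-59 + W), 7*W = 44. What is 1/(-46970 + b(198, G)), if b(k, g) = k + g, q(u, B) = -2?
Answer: -369/17258063 ≈ -2.1381e-5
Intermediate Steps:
W = 44/7 (W = (⅐)*44 = 44/7 ≈ 6.2857)
G = 805/369 (G = (-113 - 2)/(-59 + 44/7) = -115/(-369/7) = -115*(-7/369) = 805/369 ≈ 2.1816)
b(k, g) = g + k
1/(-46970 + b(198, G)) = 1/(-46970 + (805/369 + 198)) = 1/(-46970 + 73867/369) = 1/(-17258063/369) = -369/17258063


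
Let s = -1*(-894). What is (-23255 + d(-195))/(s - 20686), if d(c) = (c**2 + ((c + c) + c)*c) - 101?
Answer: -16093/2474 ≈ -6.5049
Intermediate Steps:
s = 894
d(c) = -101 + 4*c**2 (d(c) = (c**2 + (2*c + c)*c) - 101 = (c**2 + (3*c)*c) - 101 = (c**2 + 3*c**2) - 101 = 4*c**2 - 101 = -101 + 4*c**2)
(-23255 + d(-195))/(s - 20686) = (-23255 + (-101 + 4*(-195)**2))/(894 - 20686) = (-23255 + (-101 + 4*38025))/(-19792) = (-23255 + (-101 + 152100))*(-1/19792) = (-23255 + 151999)*(-1/19792) = 128744*(-1/19792) = -16093/2474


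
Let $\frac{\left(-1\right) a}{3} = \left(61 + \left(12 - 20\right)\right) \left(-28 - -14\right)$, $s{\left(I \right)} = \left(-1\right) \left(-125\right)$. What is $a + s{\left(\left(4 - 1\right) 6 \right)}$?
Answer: $2351$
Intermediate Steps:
$s{\left(I \right)} = 125$
$a = 2226$ ($a = - 3 \left(61 + \left(12 - 20\right)\right) \left(-28 - -14\right) = - 3 \left(61 + \left(12 - 20\right)\right) \left(-28 + 14\right) = - 3 \left(61 - 8\right) \left(-14\right) = - 3 \cdot 53 \left(-14\right) = \left(-3\right) \left(-742\right) = 2226$)
$a + s{\left(\left(4 - 1\right) 6 \right)} = 2226 + 125 = 2351$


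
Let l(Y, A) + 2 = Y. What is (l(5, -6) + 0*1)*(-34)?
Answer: -102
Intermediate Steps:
l(Y, A) = -2 + Y
(l(5, -6) + 0*1)*(-34) = ((-2 + 5) + 0*1)*(-34) = (3 + 0)*(-34) = 3*(-34) = -102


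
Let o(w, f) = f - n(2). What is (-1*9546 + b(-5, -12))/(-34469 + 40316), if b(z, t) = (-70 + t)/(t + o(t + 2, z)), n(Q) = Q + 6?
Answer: -238568/146175 ≈ -1.6321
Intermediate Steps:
n(Q) = 6 + Q
o(w, f) = -8 + f (o(w, f) = f - (6 + 2) = f - 1*8 = f - 8 = -8 + f)
b(z, t) = (-70 + t)/(-8 + t + z) (b(z, t) = (-70 + t)/(t + (-8 + z)) = (-70 + t)/(-8 + t + z))
(-1*9546 + b(-5, -12))/(-34469 + 40316) = (-1*9546 + (-70 - 12)/(-8 - 12 - 5))/(-34469 + 40316) = (-9546 - 82/(-25))/5847 = (-9546 - 1/25*(-82))*(1/5847) = (-9546 + 82/25)*(1/5847) = -238568/25*1/5847 = -238568/146175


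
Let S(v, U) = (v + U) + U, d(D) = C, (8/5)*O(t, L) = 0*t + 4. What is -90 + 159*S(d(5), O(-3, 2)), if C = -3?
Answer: 228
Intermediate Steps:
O(t, L) = 5/2 (O(t, L) = 5*(0*t + 4)/8 = 5*(0 + 4)/8 = (5/8)*4 = 5/2)
d(D) = -3
S(v, U) = v + 2*U (S(v, U) = (U + v) + U = v + 2*U)
-90 + 159*S(d(5), O(-3, 2)) = -90 + 159*(-3 + 2*(5/2)) = -90 + 159*(-3 + 5) = -90 + 159*2 = -90 + 318 = 228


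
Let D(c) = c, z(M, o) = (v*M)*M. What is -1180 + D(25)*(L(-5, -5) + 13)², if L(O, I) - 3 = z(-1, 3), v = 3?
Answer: 7845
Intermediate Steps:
z(M, o) = 3*M² (z(M, o) = (3*M)*M = 3*M²)
L(O, I) = 6 (L(O, I) = 3 + 3*(-1)² = 3 + 3*1 = 3 + 3 = 6)
-1180 + D(25)*(L(-5, -5) + 13)² = -1180 + 25*(6 + 13)² = -1180 + 25*19² = -1180 + 25*361 = -1180 + 9025 = 7845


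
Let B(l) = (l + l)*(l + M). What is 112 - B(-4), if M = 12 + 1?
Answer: 184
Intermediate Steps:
M = 13
B(l) = 2*l*(13 + l) (B(l) = (l + l)*(l + 13) = (2*l)*(13 + l) = 2*l*(13 + l))
112 - B(-4) = 112 - 2*(-4)*(13 - 4) = 112 - 2*(-4)*9 = 112 - 1*(-72) = 112 + 72 = 184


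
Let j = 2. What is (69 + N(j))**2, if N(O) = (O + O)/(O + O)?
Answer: 4900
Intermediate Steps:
N(O) = 1 (N(O) = (2*O)/((2*O)) = (2*O)*(1/(2*O)) = 1)
(69 + N(j))**2 = (69 + 1)**2 = 70**2 = 4900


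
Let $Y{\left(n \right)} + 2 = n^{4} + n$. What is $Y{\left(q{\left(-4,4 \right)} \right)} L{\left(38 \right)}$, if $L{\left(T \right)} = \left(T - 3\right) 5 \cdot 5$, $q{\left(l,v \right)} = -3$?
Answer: $66500$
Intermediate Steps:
$L{\left(T \right)} = -75 + 25 T$ ($L{\left(T \right)} = \left(-3 + T\right) 25 = -75 + 25 T$)
$Y{\left(n \right)} = -2 + n + n^{4}$ ($Y{\left(n \right)} = -2 + \left(n^{4} + n\right) = -2 + \left(n + n^{4}\right) = -2 + n + n^{4}$)
$Y{\left(q{\left(-4,4 \right)} \right)} L{\left(38 \right)} = \left(-2 - 3 + \left(-3\right)^{4}\right) \left(-75 + 25 \cdot 38\right) = \left(-2 - 3 + 81\right) \left(-75 + 950\right) = 76 \cdot 875 = 66500$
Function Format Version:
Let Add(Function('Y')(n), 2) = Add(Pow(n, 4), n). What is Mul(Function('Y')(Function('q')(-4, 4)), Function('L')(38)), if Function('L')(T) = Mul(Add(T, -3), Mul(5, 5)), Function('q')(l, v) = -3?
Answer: 66500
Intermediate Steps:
Function('L')(T) = Add(-75, Mul(25, T)) (Function('L')(T) = Mul(Add(-3, T), 25) = Add(-75, Mul(25, T)))
Function('Y')(n) = Add(-2, n, Pow(n, 4)) (Function('Y')(n) = Add(-2, Add(Pow(n, 4), n)) = Add(-2, Add(n, Pow(n, 4))) = Add(-2, n, Pow(n, 4)))
Mul(Function('Y')(Function('q')(-4, 4)), Function('L')(38)) = Mul(Add(-2, -3, Pow(-3, 4)), Add(-75, Mul(25, 38))) = Mul(Add(-2, -3, 81), Add(-75, 950)) = Mul(76, 875) = 66500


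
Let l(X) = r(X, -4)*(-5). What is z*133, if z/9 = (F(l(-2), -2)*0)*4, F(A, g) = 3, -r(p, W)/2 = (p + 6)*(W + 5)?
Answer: 0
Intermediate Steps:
r(p, W) = -2*(5 + W)*(6 + p) (r(p, W) = -2*(p + 6)*(W + 5) = -2*(6 + p)*(5 + W) = -2*(5 + W)*(6 + p))
l(X) = 60 + 10*X (l(X) = (-60 - 12*(-4) - 10*X - 2*(-4)*X)*(-5) = (-60 + 48 - 10*X + 8*X)*(-5) = (-12 - 2*X)*(-5) = 60 + 10*X)
z = 0 (z = 9*((3*0)*4) = 9*(0*4) = 9*0 = 0)
z*133 = 0*133 = 0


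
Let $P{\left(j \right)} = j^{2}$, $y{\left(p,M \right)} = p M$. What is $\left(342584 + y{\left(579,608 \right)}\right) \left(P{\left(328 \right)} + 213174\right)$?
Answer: $222803638928$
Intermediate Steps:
$y{\left(p,M \right)} = M p$
$\left(342584 + y{\left(579,608 \right)}\right) \left(P{\left(328 \right)} + 213174\right) = \left(342584 + 608 \cdot 579\right) \left(328^{2} + 213174\right) = \left(342584 + 352032\right) \left(107584 + 213174\right) = 694616 \cdot 320758 = 222803638928$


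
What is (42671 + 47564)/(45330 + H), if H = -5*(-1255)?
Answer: 18047/10321 ≈ 1.7486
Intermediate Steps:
H = 6275
(42671 + 47564)/(45330 + H) = (42671 + 47564)/(45330 + 6275) = 90235/51605 = 90235*(1/51605) = 18047/10321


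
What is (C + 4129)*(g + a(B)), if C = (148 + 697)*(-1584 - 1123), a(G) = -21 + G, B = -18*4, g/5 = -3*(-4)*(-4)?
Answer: 760334238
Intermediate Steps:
g = -240 (g = 5*(-3*(-4)*(-4)) = 5*(12*(-4)) = 5*(-48) = -240)
B = -72
C = -2287415 (C = 845*(-2707) = -2287415)
(C + 4129)*(g + a(B)) = (-2287415 + 4129)*(-240 + (-21 - 72)) = -2283286*(-240 - 93) = -2283286*(-333) = 760334238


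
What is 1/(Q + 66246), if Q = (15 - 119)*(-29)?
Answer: 1/69262 ≈ 1.4438e-5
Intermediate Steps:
Q = 3016 (Q = -104*(-29) = 3016)
1/(Q + 66246) = 1/(3016 + 66246) = 1/69262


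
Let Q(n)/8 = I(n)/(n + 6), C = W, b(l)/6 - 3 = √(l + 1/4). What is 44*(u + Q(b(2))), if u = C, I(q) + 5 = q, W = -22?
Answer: -2200/3 ≈ -733.33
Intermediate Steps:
b(l) = 18 + 6*√(¼ + l) (b(l) = 18 + 6*√(l + 1/4) = 18 + 6*√(l + ¼) = 18 + 6*√(¼ + l))
C = -22
I(q) = -5 + q
u = -22
Q(n) = 8*(-5 + n)/(6 + n) (Q(n) = 8*((-5 + n)/(n + 6)) = 8*((-5 + n)/(6 + n)) = 8*(-5 + n)/(6 + n))
44*(u + Q(b(2))) = 44*(-22 + 8*(-5 + (18 + 3*√(1 + 4*2)))/(6 + (18 + 3*√(1 + 4*2)))) = 44*(-22 + 8*(-5 + (18 + 3*√(1 + 8)))/(6 + (18 + 3*√(1 + 8)))) = 44*(-22 + 8*(-5 + (18 + 3*√9))/(6 + (18 + 3*√9))) = 44*(-22 + 8*(-5 + (18 + 3*3))/(6 + (18 + 3*3))) = 44*(-22 + 8*(-5 + (18 + 9))/(6 + (18 + 9))) = 44*(-22 + 8*(-5 + 27)/(6 + 27)) = 44*(-22 + 8*22/33) = 44*(-22 + 8*(1/33)*22) = 44*(-22 + 16/3) = 44*(-50/3) = -2200/3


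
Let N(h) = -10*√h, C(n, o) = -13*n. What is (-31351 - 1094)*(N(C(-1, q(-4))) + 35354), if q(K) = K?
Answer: -1147060530 + 324450*√13 ≈ -1.1459e+9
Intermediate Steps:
(-31351 - 1094)*(N(C(-1, q(-4))) + 35354) = (-31351 - 1094)*(-10*√13 + 35354) = -32445*(-10*√13 + 35354) = -32445*(35354 - 10*√13) = -1147060530 + 324450*√13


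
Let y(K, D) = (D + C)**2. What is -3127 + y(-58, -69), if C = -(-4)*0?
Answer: 1634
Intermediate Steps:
C = 0 (C = -1*0 = 0)
y(K, D) = D**2 (y(K, D) = (D + 0)**2 = D**2)
-3127 + y(-58, -69) = -3127 + (-69)**2 = -3127 + 4761 = 1634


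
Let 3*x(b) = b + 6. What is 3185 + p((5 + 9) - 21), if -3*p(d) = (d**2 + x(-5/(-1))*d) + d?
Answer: 28616/9 ≈ 3179.6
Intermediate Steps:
x(b) = 2 + b/3 (x(b) = (b + 6)/3 = (6 + b)/3 = 2 + b/3)
p(d) = -14*d/9 - d**2/3 (p(d) = -((d**2 + (2 + (-5/(-1))/3)*d) + d)/3 = -((d**2 + (2 + (-5*(-1))/3)*d) + d)/3 = -((d**2 + (2 + (1/3)*5)*d) + d)/3 = -((d**2 + (2 + 5/3)*d) + d)/3 = -((d**2 + 11*d/3) + d)/3 = -(d**2 + 14*d/3)/3 = -14*d/9 - d**2/3)
3185 + p((5 + 9) - 21) = 3185 - ((5 + 9) - 21)*(14 + 3*((5 + 9) - 21))/9 = 3185 - (14 - 21)*(14 + 3*(14 - 21))/9 = 3185 - 1/9*(-7)*(14 + 3*(-7)) = 3185 - 1/9*(-7)*(14 - 21) = 3185 - 1/9*(-7)*(-7) = 3185 - 49/9 = 28616/9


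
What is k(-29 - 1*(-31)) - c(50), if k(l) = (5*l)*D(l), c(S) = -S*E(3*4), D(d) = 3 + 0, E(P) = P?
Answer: 630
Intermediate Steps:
D(d) = 3
c(S) = -12*S (c(S) = -S*3*4 = -S*12 = -12*S)
k(l) = 15*l (k(l) = (5*l)*3 = 15*l)
k(-29 - 1*(-31)) - c(50) = 15*(-29 - 1*(-31)) - (-12)*50 = 15*(-29 + 31) - 1*(-600) = 15*2 + 600 = 30 + 600 = 630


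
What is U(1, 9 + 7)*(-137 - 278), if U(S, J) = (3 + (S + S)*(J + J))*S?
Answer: -27805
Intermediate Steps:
U(S, J) = S*(3 + 4*J*S) (U(S, J) = (3 + (2*S)*(2*J))*S = (3 + 4*J*S)*S = S*(3 + 4*J*S))
U(1, 9 + 7)*(-137 - 278) = (1*(3 + 4*(9 + 7)*1))*(-137 - 278) = (1*(3 + 4*16*1))*(-415) = (1*(3 + 64))*(-415) = (1*67)*(-415) = 67*(-415) = -27805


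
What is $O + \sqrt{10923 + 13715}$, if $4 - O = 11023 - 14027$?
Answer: $3008 + \sqrt{24638} \approx 3165.0$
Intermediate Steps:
$O = 3008$ ($O = 4 - \left(11023 - 14027\right) = 4 - -3004 = 4 + 3004 = 3008$)
$O + \sqrt{10923 + 13715} = 3008 + \sqrt{10923 + 13715} = 3008 + \sqrt{24638}$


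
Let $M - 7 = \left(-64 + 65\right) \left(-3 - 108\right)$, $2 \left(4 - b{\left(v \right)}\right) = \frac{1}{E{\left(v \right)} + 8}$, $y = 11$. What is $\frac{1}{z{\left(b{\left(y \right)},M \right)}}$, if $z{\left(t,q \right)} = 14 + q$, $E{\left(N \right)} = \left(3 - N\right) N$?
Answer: $- \frac{1}{90} \approx -0.011111$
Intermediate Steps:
$E{\left(N \right)} = N \left(3 - N\right)$
$b{\left(v \right)} = 4 - \frac{1}{2 \left(8 + v \left(3 - v\right)\right)}$ ($b{\left(v \right)} = 4 - \frac{1}{2 \left(v \left(3 - v\right) + 8\right)} = 4 - \frac{1}{2 \left(8 + v \left(3 - v\right)\right)}$)
$M = -104$ ($M = 7 + \left(-64 + 65\right) \left(-3 - 108\right) = 7 + 1 \left(-111\right) = 7 - 111 = -104$)
$\frac{1}{z{\left(b{\left(y \right)},M \right)}} = \frac{1}{14 - 104} = \frac{1}{-90} = - \frac{1}{90}$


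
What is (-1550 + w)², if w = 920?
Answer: 396900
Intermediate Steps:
(-1550 + w)² = (-1550 + 920)² = (-630)² = 396900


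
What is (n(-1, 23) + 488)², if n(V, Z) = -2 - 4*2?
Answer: 228484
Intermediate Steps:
n(V, Z) = -10 (n(V, Z) = -2 - 1*8 = -2 - 8 = -10)
(n(-1, 23) + 488)² = (-10 + 488)² = 478² = 228484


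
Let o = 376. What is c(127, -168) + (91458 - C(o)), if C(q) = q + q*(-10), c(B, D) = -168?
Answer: 94674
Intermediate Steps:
C(q) = -9*q (C(q) = q - 10*q = -9*q)
c(127, -168) + (91458 - C(o)) = -168 + (91458 - (-9)*376) = -168 + (91458 - 1*(-3384)) = -168 + (91458 + 3384) = -168 + 94842 = 94674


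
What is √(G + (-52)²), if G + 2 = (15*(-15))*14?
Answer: 8*I*√7 ≈ 21.166*I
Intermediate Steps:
G = -3152 (G = -2 + (15*(-15))*14 = -2 - 225*14 = -2 - 3150 = -3152)
√(G + (-52)²) = √(-3152 + (-52)²) = √(-3152 + 2704) = √(-448) = 8*I*√7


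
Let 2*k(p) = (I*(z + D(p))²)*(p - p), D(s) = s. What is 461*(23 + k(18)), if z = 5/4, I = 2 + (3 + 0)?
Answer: 10603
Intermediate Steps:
I = 5 (I = 2 + 3 = 5)
z = 5/4 (z = 5*(¼) = 5/4 ≈ 1.2500)
k(p) = 0 (k(p) = ((5*(5/4 + p)²)*(p - p))/2 = ((5*(5/4 + p)²)*0)/2 = (½)*0 = 0)
461*(23 + k(18)) = 461*(23 + 0) = 461*23 = 10603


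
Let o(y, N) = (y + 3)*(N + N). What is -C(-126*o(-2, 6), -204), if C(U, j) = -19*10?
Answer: 190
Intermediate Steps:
o(y, N) = 2*N*(3 + y) (o(y, N) = (3 + y)*(2*N) = 2*N*(3 + y))
C(U, j) = -190
-C(-126*o(-2, 6), -204) = -1*(-190) = 190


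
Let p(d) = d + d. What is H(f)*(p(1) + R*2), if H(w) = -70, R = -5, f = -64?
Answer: 560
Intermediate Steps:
p(d) = 2*d
H(f)*(p(1) + R*2) = -70*(2*1 - 5*2) = -70*(2 - 10) = -70*(-8) = 560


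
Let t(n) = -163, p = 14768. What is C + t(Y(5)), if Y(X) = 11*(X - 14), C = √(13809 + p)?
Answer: -163 + 41*√17 ≈ 6.0473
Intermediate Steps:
C = 41*√17 (C = √(13809 + 14768) = √28577 = 41*√17 ≈ 169.05)
Y(X) = -154 + 11*X (Y(X) = 11*(-14 + X) = -154 + 11*X)
C + t(Y(5)) = 41*√17 - 163 = -163 + 41*√17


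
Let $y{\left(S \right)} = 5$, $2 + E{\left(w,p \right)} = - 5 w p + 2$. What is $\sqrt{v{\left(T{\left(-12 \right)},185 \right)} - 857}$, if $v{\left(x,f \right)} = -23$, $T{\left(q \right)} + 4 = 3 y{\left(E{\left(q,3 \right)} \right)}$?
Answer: $4 i \sqrt{55} \approx 29.665 i$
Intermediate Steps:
$E{\left(w,p \right)} = - 5 p w$ ($E{\left(w,p \right)} = -2 + \left(- 5 w p + 2\right) = -2 - \left(-2 + 5 p w\right) = - 5 p w$)
$T{\left(q \right)} = 11$ ($T{\left(q \right)} = -4 + 3 \cdot 5 = -4 + 15 = 11$)
$\sqrt{v{\left(T{\left(-12 \right)},185 \right)} - 857} = \sqrt{-23 - 857} = \sqrt{-880} = 4 i \sqrt{55}$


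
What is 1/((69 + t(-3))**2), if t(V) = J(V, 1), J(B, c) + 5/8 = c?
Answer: 64/308025 ≈ 0.00020778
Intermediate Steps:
J(B, c) = -5/8 + c
t(V) = 3/8 (t(V) = -5/8 + 1 = 3/8)
1/((69 + t(-3))**2) = 1/((69 + 3/8)**2) = 1/((555/8)**2) = 1/(308025/64) = 64/308025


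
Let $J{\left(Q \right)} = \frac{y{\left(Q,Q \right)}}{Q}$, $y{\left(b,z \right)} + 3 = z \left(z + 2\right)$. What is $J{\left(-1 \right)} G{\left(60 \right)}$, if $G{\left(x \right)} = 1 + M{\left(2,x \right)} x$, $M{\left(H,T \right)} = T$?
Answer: $14404$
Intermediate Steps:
$y{\left(b,z \right)} = -3 + z \left(2 + z\right)$ ($y{\left(b,z \right)} = -3 + z \left(z + 2\right) = -3 + z \left(2 + z\right)$)
$J{\left(Q \right)} = \frac{-3 + Q^{2} + 2 Q}{Q}$
$G{\left(x \right)} = 1 + x^{2}$ ($G{\left(x \right)} = 1 + x x = 1 + x^{2}$)
$J{\left(-1 \right)} G{\left(60 \right)} = \left(2 - 1 - \frac{3}{-1}\right) \left(1 + 60^{2}\right) = \left(2 - 1 - -3\right) \left(1 + 3600\right) = \left(2 - 1 + 3\right) 3601 = 4 \cdot 3601 = 14404$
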